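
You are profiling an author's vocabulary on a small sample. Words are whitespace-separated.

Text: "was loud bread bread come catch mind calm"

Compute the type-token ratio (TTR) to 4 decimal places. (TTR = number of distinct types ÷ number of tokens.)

N = 8 tokens, V = 7 types.
TTR = V / N = 7 / 8 = 0.8750

0.8750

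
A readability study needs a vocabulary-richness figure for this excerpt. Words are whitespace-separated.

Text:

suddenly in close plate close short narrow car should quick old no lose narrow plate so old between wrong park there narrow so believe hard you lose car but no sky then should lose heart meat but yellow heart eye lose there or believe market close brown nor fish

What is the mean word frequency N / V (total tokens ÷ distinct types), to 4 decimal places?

N = 49 tokens, V = 32 types.
Mean frequency = N / V = 49 / 32 = 1.5313

1.5313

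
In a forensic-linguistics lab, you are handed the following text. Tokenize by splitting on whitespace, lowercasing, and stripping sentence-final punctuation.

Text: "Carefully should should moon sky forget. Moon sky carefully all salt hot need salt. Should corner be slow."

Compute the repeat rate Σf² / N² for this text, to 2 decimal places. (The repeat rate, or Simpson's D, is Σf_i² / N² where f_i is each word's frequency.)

Frequencies: should:3, carefully:2, moon:2, sky:2, salt:2, forget:1, all:1, hot:1, need:1, corner:1, be:1, slow:1
Σf² = 32; N² = 324
Repeat rate = 32 / 324 = 0.10

0.10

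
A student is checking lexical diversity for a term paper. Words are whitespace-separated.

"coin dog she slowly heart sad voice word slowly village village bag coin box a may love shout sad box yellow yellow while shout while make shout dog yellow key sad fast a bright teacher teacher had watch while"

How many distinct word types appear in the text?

Distinct types: {a, bag, box, bright, coin, dog, fast, had, heart, key, love, make, may, sad, she, shout, slowly, teacher, village, voice, watch, while, word, yellow}
V = 24

24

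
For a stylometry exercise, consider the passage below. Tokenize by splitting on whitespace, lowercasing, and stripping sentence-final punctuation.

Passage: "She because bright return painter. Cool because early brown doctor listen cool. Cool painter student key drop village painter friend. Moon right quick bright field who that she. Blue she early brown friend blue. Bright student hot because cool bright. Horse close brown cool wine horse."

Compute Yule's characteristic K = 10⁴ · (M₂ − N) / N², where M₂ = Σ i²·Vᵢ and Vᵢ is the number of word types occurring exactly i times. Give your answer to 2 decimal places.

Frequencies: cool:5, bright:4, she:3, because:3, painter:3, brown:3, early:2, student:2, friend:2, blue:2, horse:2, return:1, doctor:1, listen:1, key:1, drop:1, village:1, moon:1, right:1, quick:1, … (6 more, each freq 1)
N = 46. Frequency spectrum: V_1=15, V_2=5, V_3=4, V_4=1, V_5=1
M₂ = 1²·15 + 2²·5 + 3²·4 + 4²·1 + 5²·1 = 112
K = 10000 × (112 − 46) / 46² = 311.91

311.91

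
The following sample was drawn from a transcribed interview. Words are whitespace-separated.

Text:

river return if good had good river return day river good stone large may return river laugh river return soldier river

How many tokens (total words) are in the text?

21

Tokens: river, return, if, good, had, good, river, return, day, river, good, stone, large, may, return, river, laugh, river, return, soldier, river
N = 21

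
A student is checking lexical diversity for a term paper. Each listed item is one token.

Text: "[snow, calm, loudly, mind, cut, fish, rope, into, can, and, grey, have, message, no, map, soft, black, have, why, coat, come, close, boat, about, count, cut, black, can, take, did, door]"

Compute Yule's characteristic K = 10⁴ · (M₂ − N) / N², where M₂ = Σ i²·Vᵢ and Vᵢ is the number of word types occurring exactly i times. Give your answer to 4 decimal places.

Frequencies: cut:2, can:2, have:2, black:2, snow:1, calm:1, loudly:1, mind:1, fish:1, rope:1, into:1, and:1, grey:1, message:1, no:1, map:1, soft:1, why:1, coat:1, come:1, … (7 more, each freq 1)
N = 31. Frequency spectrum: V_1=23, V_2=4
M₂ = 1²·23 + 2²·4 = 39
K = 10000 × (39 − 31) / 31² = 83.2466

83.2466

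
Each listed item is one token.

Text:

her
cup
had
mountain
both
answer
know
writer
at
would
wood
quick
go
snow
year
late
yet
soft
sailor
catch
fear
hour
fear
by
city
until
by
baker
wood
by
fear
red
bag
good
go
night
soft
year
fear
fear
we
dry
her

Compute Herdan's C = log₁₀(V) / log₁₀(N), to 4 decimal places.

0.9214

N = 43, V = 32.
log₁₀(V) = 1.505150, log₁₀(N) = 1.633468
C = 1.505150 / 1.633468 = 0.9214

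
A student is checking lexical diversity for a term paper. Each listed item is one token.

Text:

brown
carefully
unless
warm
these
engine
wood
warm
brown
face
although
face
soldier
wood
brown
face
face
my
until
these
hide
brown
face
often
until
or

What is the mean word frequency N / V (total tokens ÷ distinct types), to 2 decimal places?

1.73

N = 26 tokens, V = 15 types.
Mean frequency = N / V = 26 / 15 = 1.73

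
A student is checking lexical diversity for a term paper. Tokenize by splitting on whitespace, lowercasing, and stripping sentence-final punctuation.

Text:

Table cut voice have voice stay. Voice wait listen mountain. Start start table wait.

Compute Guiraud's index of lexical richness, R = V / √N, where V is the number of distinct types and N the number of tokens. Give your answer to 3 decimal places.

2.405

N = 14, V = 9.
√N = 3.741657
R = 9 / 3.741657 = 2.405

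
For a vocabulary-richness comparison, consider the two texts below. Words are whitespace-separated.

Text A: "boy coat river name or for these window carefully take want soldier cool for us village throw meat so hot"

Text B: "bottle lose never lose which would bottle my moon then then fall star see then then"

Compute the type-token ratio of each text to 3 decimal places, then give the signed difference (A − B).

0.262

TTR(A) = 19/20 = 0.950
TTR(B) = 11/16 = 0.688
Difference = 0.950 − 0.688 = 0.262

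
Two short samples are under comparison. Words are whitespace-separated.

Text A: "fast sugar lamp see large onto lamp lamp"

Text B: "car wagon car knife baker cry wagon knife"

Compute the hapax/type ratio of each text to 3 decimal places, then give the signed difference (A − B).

A: hapax=5, V=6, ratio=0.833
B: hapax=2, V=5, ratio=0.400
Difference = 0.833 − 0.400 = 0.433

0.433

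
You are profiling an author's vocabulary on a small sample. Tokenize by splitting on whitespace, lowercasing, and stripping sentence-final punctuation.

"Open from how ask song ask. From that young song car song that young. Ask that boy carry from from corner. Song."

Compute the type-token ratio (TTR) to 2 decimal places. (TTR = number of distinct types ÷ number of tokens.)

0.50

N = 22 tokens, V = 11 types.
TTR = V / N = 11 / 22 = 0.50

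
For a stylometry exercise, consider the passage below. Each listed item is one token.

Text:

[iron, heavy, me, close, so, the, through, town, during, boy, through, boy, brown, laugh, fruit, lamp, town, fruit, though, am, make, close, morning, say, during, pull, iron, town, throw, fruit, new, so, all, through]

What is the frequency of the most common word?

Frequencies: through:3, town:3, fruit:3, iron:2, close:2, so:2, during:2, boy:2, heavy:1, me:1, the:1, brown:1, laugh:1, lamp:1, though:1, am:1, make:1, morning:1, say:1, pull:1, … (3 more, each freq 1)
Most common: 'through' with frequency 3.

3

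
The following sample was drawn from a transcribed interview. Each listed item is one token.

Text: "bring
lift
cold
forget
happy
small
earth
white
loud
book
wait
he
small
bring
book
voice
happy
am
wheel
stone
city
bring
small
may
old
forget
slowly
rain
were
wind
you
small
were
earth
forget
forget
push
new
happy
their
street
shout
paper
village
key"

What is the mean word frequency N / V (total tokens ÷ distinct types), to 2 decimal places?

N = 45 tokens, V = 32 types.
Mean frequency = N / V = 45 / 32 = 1.41

1.41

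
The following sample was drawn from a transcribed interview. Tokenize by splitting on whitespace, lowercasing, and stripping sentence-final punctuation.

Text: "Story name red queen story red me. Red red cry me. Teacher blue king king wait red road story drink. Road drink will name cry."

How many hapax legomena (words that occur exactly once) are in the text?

5

Frequencies: red:5, story:3, name:2, me:2, cry:2, king:2, road:2, drink:2, queen:1, teacher:1, blue:1, wait:1, will:1
Hapax (freq=1): blue, queen, teacher, wait, will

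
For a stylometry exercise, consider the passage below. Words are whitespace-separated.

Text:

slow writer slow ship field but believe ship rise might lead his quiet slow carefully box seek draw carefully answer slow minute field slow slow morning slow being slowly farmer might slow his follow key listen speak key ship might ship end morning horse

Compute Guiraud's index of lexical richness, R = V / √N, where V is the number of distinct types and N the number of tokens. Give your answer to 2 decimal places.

4.07

N = 44, V = 27.
√N = 6.633250
R = 27 / 6.633250 = 4.07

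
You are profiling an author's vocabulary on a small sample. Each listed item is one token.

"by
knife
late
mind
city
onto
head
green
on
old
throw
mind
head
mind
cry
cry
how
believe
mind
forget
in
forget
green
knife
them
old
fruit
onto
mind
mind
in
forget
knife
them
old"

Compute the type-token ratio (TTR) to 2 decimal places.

0.51

N = 35 tokens, V = 18 types.
TTR = V / N = 18 / 35 = 0.51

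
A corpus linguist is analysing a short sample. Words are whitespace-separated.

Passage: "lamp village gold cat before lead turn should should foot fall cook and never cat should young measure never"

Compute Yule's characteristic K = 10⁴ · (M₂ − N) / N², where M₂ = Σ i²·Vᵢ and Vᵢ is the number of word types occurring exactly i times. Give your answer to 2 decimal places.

Frequencies: should:3, cat:2, never:2, lamp:1, village:1, gold:1, before:1, lead:1, turn:1, foot:1, fall:1, cook:1, and:1, young:1, measure:1
N = 19. Frequency spectrum: V_1=12, V_2=2, V_3=1
M₂ = 1²·12 + 2²·2 + 3²·1 = 29
K = 10000 × (29 − 19) / 19² = 277.01

277.01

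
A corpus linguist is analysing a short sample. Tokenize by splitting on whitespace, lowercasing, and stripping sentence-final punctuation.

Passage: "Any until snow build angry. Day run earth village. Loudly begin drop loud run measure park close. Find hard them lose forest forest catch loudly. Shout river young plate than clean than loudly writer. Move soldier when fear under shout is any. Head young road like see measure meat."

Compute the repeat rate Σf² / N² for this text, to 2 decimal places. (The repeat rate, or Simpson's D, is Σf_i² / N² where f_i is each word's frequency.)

Frequencies: loudly:3, any:2, run:2, measure:2, forest:2, shout:2, young:2, than:2, until:1, snow:1, build:1, angry:1, day:1, earth:1, village:1, begin:1, drop:1, loud:1, park:1, close:1, … (20 more, each freq 1)
Σf² = 69; N² = 2401
Repeat rate = 69 / 2401 = 0.03

0.03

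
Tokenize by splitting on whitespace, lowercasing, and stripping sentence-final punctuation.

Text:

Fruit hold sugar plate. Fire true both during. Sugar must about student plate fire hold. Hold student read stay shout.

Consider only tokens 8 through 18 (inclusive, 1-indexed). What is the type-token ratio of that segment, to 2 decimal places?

0.82

Segment tokens 8–18: during, sugar, must, about, student, plate, fire, hold, hold, student, read
Segment N = 11, segment V = 9.
TTR = 9 / 11 = 0.82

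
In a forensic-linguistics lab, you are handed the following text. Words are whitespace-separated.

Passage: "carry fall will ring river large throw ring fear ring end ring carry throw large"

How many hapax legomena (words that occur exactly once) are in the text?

Frequencies: ring:4, carry:2, large:2, throw:2, fall:1, will:1, river:1, fear:1, end:1
Hapax (freq=1): end, fall, fear, river, will

5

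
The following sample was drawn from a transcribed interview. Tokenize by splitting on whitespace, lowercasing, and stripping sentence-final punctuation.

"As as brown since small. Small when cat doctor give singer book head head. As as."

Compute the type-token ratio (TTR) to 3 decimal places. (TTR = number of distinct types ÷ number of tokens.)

N = 16 tokens, V = 11 types.
TTR = V / N = 11 / 16 = 0.688

0.688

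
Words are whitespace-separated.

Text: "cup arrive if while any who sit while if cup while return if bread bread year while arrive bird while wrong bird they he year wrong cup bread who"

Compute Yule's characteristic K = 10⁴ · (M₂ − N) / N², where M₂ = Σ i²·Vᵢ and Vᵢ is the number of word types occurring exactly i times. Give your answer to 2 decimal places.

Frequencies: while:5, cup:3, if:3, bread:3, arrive:2, who:2, year:2, bird:2, wrong:2, any:1, sit:1, return:1, they:1, he:1
N = 29. Frequency spectrum: V_1=5, V_2=5, V_3=3, V_5=1
M₂ = 1²·5 + 2²·5 + 3²·3 + 5²·1 = 77
K = 10000 × (77 − 29) / 29² = 570.75

570.75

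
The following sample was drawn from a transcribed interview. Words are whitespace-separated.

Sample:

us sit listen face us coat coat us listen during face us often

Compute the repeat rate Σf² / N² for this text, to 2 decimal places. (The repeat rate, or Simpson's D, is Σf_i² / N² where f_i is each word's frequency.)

Frequencies: us:4, listen:2, face:2, coat:2, sit:1, during:1, often:1
Σf² = 31; N² = 169
Repeat rate = 31 / 169 = 0.18

0.18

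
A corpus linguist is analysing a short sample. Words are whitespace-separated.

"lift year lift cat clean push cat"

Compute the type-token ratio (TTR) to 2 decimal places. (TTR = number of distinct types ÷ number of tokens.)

0.71

N = 7 tokens, V = 5 types.
TTR = V / N = 5 / 7 = 0.71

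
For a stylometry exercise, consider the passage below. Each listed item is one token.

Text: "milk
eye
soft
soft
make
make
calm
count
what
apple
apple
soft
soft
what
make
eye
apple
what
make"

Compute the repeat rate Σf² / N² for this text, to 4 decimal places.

Frequencies: soft:4, make:4, what:3, apple:3, eye:2, milk:1, calm:1, count:1
Σf² = 57; N² = 361
Repeat rate = 57 / 361 = 0.1579

0.1579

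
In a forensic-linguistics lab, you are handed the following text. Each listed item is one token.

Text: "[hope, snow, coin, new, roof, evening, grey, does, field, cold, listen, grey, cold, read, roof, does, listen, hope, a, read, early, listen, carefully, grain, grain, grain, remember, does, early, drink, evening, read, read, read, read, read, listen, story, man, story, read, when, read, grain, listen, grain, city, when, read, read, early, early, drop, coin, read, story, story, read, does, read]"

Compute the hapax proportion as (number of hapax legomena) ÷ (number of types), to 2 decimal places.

Frequencies: read:14, listen:5, grain:5, does:4, early:4, story:4, hope:2, coin:2, roof:2, evening:2, grey:2, cold:2, when:2, snow:1, new:1, field:1, a:1, carefully:1, remember:1, drink:1, … (3 more, each freq 1)
Hapax count = 10; type count = 23.
Ratio = 10 / 23 = 0.43

0.43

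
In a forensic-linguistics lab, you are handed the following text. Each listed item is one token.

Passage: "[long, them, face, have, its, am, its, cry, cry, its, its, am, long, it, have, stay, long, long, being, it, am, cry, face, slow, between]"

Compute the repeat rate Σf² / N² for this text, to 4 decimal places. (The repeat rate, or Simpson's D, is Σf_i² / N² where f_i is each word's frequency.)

Frequencies: long:4, its:4, am:3, cry:3, face:2, have:2, it:2, them:1, stay:1, being:1, slow:1, between:1
Σf² = 67; N² = 625
Repeat rate = 67 / 625 = 0.1072

0.1072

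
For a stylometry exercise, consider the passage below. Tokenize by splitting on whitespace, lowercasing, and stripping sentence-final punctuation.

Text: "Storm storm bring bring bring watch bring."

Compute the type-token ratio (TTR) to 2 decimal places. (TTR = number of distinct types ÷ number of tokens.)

0.43

N = 7 tokens, V = 3 types.
TTR = V / N = 3 / 7 = 0.43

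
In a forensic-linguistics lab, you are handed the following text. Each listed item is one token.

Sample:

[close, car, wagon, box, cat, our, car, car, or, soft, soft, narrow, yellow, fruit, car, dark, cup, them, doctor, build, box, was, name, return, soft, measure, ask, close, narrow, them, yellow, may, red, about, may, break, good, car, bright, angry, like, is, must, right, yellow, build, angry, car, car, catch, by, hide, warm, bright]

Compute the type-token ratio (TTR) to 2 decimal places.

0.67

N = 54 tokens, V = 36 types.
TTR = V / N = 36 / 54 = 0.67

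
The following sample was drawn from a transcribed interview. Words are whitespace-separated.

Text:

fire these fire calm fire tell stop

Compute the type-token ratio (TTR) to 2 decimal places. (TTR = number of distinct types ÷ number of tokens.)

N = 7 tokens, V = 5 types.
TTR = V / N = 5 / 7 = 0.71

0.71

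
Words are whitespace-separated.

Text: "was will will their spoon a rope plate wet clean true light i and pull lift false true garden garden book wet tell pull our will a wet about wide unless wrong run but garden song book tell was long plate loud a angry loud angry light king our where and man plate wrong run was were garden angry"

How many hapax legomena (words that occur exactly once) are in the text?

17

Frequencies: garden:4, was:3, will:3, a:3, plate:3, wet:3, angry:3, true:2, light:2, and:2, pull:2, book:2, tell:2, our:2, wrong:2, run:2, loud:2, their:1, spoon:1, rope:1, … (14 more, each freq 1)
Hapax (freq=1): about, but, clean, false, i, king, lift, long, man, rope, song, spoon, their, unless, were, where, wide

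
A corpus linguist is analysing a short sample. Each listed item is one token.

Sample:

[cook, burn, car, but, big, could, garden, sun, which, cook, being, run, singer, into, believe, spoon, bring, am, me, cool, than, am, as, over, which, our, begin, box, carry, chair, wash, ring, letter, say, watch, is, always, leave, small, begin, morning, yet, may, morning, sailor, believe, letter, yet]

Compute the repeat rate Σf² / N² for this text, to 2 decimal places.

0.03

Frequencies: cook:2, which:2, believe:2, am:2, begin:2, letter:2, morning:2, yet:2, burn:1, car:1, but:1, big:1, could:1, garden:1, sun:1, being:1, run:1, singer:1, into:1, spoon:1, … (20 more, each freq 1)
Σf² = 64; N² = 2304
Repeat rate = 64 / 2304 = 0.03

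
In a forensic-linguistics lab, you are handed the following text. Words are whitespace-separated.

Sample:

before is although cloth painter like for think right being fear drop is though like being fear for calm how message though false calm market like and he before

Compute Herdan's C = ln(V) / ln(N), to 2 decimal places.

0.89

N = 29, V = 20.
ln(V) = 2.995732, ln(N) = 3.367296
C = 2.995732 / 3.367296 = 0.89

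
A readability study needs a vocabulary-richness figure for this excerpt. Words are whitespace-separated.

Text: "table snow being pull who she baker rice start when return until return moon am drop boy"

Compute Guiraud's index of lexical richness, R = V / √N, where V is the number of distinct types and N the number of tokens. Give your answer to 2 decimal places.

3.88

N = 17, V = 16.
√N = 4.123106
R = 16 / 4.123106 = 3.88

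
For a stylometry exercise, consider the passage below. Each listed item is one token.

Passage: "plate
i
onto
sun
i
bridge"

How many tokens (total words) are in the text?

Tokens: plate, i, onto, sun, i, bridge
N = 6

6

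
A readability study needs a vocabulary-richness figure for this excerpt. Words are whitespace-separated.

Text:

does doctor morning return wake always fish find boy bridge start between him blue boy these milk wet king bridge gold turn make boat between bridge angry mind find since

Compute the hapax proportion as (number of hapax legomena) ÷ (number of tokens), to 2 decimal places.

Frequencies: bridge:3, find:2, boy:2, between:2, does:1, doctor:1, morning:1, return:1, wake:1, always:1, fish:1, start:1, him:1, blue:1, these:1, milk:1, wet:1, king:1, gold:1, turn:1, … (5 more, each freq 1)
Hapax count = 21; token count = 30.
Ratio = 21 / 30 = 0.70

0.70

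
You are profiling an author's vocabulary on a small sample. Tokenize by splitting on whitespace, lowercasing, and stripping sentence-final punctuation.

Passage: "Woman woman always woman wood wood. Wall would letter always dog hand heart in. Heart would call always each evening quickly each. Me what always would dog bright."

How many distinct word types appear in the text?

17

Distinct types: {always, bright, call, dog, each, evening, hand, heart, in, letter, me, quickly, wall, what, woman, wood, would}
V = 17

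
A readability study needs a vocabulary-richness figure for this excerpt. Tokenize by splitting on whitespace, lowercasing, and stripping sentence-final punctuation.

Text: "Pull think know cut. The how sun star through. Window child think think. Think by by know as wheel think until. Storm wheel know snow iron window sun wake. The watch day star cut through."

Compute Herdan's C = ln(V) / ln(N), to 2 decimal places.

0.86

N = 35, V = 21.
ln(V) = 3.044522, ln(N) = 3.555348
C = 3.044522 / 3.555348 = 0.86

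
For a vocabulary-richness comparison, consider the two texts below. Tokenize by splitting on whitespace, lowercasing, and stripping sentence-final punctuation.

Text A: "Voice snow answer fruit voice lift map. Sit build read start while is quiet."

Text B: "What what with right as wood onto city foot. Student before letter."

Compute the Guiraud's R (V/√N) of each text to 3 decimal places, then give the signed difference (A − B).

0.299

A: V=13, N=14, R=3.474
B: V=11, N=12, R=3.175
Difference = 3.474 − 3.175 = 0.299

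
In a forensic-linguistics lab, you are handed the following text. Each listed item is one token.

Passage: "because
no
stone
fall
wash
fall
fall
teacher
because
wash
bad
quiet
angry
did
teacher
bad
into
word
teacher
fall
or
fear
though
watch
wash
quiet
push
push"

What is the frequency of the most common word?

4

Frequencies: fall:4, wash:3, teacher:3, because:2, bad:2, quiet:2, push:2, no:1, stone:1, angry:1, did:1, into:1, word:1, or:1, fear:1, though:1, watch:1
Most common: 'fall' with frequency 4.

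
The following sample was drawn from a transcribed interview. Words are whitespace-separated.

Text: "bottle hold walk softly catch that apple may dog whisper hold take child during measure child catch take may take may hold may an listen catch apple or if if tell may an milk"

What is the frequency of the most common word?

Frequencies: may:5, hold:3, catch:3, take:3, apple:2, child:2, an:2, if:2, bottle:1, walk:1, softly:1, that:1, dog:1, whisper:1, during:1, measure:1, listen:1, or:1, tell:1, milk:1
Most common: 'may' with frequency 5.

5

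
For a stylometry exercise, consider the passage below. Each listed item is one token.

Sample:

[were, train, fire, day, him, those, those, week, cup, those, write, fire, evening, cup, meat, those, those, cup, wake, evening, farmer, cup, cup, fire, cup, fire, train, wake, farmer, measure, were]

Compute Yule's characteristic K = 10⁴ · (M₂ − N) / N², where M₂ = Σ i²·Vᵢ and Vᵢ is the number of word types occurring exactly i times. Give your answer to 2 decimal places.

Frequencies: cup:6, those:5, fire:4, were:2, train:2, evening:2, wake:2, farmer:2, day:1, him:1, week:1, write:1, meat:1, measure:1
N = 31. Frequency spectrum: V_1=6, V_2=5, V_4=1, V_5=1, V_6=1
M₂ = 1²·6 + 2²·5 + 4²·1 + 5²·1 + 6²·1 = 103
K = 10000 × (103 − 31) / 31² = 749.22

749.22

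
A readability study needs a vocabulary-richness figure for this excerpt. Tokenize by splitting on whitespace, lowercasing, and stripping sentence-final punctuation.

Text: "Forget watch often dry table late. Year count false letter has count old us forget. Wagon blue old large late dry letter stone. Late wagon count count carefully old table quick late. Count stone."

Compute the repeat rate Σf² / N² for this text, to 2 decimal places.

0.07

Frequencies: count:5, late:4, old:3, forget:2, dry:2, table:2, letter:2, wagon:2, stone:2, watch:1, often:1, year:1, false:1, has:1, us:1, blue:1, large:1, carefully:1, quick:1
Σf² = 84; N² = 1156
Repeat rate = 84 / 1156 = 0.07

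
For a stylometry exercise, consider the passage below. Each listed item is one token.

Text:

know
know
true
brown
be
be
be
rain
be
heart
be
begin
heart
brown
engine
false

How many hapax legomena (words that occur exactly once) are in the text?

Frequencies: be:5, know:2, brown:2, heart:2, true:1, rain:1, begin:1, engine:1, false:1
Hapax (freq=1): begin, engine, false, rain, true

5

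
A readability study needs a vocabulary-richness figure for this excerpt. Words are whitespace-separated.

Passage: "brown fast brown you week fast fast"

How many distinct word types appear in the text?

4

Distinct types: {brown, fast, week, you}
V = 4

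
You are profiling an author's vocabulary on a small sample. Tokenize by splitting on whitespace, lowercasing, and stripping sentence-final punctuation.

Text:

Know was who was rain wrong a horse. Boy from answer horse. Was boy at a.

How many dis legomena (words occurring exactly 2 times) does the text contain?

Frequencies: was:3, a:2, horse:2, boy:2, know:1, who:1, rain:1, wrong:1, from:1, answer:1, at:1
Words with frequency 2: a, boy, horse

3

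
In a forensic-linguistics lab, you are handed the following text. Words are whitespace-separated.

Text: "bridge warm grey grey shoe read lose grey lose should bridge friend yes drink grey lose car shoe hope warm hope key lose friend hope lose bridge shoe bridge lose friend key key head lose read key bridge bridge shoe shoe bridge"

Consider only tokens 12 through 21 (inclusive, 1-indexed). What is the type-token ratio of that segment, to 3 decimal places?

Segment tokens 12–21: friend, yes, drink, grey, lose, car, shoe, hope, warm, hope
Segment N = 10, segment V = 9.
TTR = 9 / 10 = 0.900

0.900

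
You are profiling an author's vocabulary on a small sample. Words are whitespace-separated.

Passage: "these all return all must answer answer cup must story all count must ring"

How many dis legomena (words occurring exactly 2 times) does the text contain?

1

Frequencies: all:3, must:3, answer:2, these:1, return:1, cup:1, story:1, count:1, ring:1
Words with frequency 2: answer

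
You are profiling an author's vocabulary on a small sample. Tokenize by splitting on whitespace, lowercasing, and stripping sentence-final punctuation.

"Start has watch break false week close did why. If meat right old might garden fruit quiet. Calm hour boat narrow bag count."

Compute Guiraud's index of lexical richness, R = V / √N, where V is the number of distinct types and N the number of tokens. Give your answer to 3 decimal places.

N = 23, V = 23.
√N = 4.795832
R = 23 / 4.795832 = 4.796

4.796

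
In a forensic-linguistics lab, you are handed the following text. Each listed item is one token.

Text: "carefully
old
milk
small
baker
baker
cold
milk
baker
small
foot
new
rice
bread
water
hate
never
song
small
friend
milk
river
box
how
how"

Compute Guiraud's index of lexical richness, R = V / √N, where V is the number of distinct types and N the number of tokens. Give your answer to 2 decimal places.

N = 25, V = 18.
√N = 5.000000
R = 18 / 5.000000 = 3.60

3.60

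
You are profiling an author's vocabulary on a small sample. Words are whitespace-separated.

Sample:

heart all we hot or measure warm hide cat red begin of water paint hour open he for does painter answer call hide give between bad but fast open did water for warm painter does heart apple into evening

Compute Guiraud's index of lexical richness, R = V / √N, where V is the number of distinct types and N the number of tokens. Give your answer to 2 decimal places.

N = 39, V = 31.
√N = 6.244998
R = 31 / 6.244998 = 4.96

4.96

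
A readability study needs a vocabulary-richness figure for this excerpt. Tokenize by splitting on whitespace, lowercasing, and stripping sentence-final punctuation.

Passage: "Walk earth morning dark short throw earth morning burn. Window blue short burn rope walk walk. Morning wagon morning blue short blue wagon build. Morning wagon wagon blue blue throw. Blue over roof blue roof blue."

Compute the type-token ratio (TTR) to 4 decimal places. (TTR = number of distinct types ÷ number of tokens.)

0.3889

N = 36 tokens, V = 14 types.
TTR = V / N = 14 / 36 = 0.3889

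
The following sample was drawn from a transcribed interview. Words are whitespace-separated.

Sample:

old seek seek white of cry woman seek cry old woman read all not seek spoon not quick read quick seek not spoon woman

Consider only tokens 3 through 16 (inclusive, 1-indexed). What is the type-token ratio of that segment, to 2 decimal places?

0.71

Segment tokens 3–16: seek, white, of, cry, woman, seek, cry, old, woman, read, all, not, seek, spoon
Segment N = 14, segment V = 10.
TTR = 10 / 14 = 0.71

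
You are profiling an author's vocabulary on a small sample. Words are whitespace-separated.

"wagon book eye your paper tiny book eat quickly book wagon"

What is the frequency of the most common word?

Frequencies: book:3, wagon:2, eye:1, your:1, paper:1, tiny:1, eat:1, quickly:1
Most common: 'book' with frequency 3.

3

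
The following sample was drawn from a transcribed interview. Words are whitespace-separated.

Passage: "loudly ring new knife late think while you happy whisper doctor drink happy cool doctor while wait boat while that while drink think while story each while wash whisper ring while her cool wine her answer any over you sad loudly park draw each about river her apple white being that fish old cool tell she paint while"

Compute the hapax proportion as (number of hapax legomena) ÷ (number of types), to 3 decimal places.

0.649

Frequencies: while:8, cool:3, her:3, loudly:2, ring:2, think:2, you:2, happy:2, whisper:2, doctor:2, drink:2, that:2, each:2, new:1, knife:1, late:1, wait:1, boat:1, story:1, wash:1, … (17 more, each freq 1)
Hapax count = 24; type count = 37.
Ratio = 24 / 37 = 0.649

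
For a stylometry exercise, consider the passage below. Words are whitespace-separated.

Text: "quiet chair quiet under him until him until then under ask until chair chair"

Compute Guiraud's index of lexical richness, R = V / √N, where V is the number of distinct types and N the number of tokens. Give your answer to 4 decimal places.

N = 14, V = 7.
√N = 3.741657
R = 7 / 3.741657 = 1.8708

1.8708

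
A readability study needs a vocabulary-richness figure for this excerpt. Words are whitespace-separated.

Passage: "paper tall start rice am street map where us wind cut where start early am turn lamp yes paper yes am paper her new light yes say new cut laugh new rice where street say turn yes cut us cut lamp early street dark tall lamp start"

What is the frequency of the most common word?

Frequencies: cut:4, yes:4, paper:3, start:3, am:3, street:3, where:3, lamp:3, new:3, tall:2, rice:2, us:2, early:2, turn:2, say:2, map:1, wind:1, her:1, light:1, laugh:1, … (1 more, each freq 1)
Most common: 'cut' with frequency 4.

4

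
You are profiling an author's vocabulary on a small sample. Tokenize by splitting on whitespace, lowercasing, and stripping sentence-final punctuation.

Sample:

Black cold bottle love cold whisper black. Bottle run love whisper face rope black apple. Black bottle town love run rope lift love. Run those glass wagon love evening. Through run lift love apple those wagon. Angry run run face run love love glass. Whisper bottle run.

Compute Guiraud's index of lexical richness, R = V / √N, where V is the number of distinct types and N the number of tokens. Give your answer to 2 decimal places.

2.48

N = 47, V = 17.
√N = 6.855655
R = 17 / 6.855655 = 2.48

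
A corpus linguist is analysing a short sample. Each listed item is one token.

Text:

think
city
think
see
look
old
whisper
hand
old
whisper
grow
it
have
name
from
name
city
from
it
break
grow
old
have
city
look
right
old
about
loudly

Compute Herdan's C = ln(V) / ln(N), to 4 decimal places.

0.8234

N = 29, V = 16.
ln(V) = 2.772589, ln(N) = 3.367296
C = 2.772589 / 3.367296 = 0.8234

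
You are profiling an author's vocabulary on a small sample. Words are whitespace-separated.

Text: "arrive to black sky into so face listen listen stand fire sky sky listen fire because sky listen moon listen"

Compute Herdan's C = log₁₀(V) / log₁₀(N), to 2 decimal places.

N = 20, V = 12.
log₁₀(V) = 1.079181, log₁₀(N) = 1.301030
C = 1.079181 / 1.301030 = 0.83

0.83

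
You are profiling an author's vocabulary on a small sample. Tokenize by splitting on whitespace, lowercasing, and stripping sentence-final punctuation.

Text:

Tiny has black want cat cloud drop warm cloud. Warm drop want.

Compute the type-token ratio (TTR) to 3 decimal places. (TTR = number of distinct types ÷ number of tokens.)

N = 12 tokens, V = 8 types.
TTR = V / N = 8 / 12 = 0.667

0.667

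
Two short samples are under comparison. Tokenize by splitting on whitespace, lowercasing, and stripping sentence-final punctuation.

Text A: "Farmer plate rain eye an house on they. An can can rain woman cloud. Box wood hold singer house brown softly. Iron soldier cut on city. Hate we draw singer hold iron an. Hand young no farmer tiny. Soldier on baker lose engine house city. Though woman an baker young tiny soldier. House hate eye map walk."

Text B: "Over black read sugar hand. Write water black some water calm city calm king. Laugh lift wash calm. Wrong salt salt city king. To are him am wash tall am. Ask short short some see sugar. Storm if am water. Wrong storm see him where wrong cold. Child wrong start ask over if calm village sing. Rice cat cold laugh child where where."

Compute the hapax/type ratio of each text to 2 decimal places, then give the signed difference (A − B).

A: hapax=17, V=34, ratio=0.50
B: hapax=12, V=34, ratio=0.35
Difference = 0.50 − 0.35 = 0.15

0.15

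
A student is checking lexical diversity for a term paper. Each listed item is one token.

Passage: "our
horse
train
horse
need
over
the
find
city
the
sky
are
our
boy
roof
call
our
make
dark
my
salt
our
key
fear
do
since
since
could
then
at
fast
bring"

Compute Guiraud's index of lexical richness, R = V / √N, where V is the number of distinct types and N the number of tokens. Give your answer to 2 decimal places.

N = 32, V = 26.
√N = 5.656854
R = 26 / 5.656854 = 4.60

4.60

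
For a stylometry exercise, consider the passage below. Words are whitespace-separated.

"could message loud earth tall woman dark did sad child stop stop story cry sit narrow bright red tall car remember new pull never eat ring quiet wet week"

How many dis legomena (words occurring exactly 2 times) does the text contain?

2

Frequencies: tall:2, stop:2, could:1, message:1, loud:1, earth:1, woman:1, dark:1, did:1, sad:1, child:1, story:1, cry:1, sit:1, narrow:1, bright:1, red:1, car:1, remember:1, new:1, … (7 more, each freq 1)
Words with frequency 2: stop, tall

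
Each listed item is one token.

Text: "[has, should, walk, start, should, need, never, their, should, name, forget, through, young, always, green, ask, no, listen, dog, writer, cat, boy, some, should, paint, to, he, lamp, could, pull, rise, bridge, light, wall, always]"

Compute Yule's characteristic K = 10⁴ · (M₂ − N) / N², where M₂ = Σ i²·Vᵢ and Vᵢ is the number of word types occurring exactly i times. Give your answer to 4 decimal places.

Frequencies: should:4, always:2, has:1, walk:1, start:1, need:1, never:1, their:1, name:1, forget:1, through:1, young:1, green:1, ask:1, no:1, listen:1, dog:1, writer:1, cat:1, boy:1, … (11 more, each freq 1)
N = 35. Frequency spectrum: V_1=29, V_2=1, V_4=1
M₂ = 1²·29 + 2²·1 + 4²·1 = 49
K = 10000 × (49 − 35) / 35² = 114.2857

114.2857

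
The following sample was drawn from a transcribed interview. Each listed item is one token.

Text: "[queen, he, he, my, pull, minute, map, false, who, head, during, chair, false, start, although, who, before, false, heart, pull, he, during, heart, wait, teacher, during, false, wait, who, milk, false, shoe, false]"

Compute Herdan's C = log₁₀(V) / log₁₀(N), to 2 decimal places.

0.84

N = 33, V = 19.
log₁₀(V) = 1.278754, log₁₀(N) = 1.518514
C = 1.278754 / 1.518514 = 0.84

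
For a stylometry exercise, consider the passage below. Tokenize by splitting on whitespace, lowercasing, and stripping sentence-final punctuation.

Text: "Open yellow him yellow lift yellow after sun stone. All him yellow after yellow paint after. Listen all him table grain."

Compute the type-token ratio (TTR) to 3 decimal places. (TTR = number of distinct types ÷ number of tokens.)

0.571

N = 21 tokens, V = 12 types.
TTR = V / N = 12 / 21 = 0.571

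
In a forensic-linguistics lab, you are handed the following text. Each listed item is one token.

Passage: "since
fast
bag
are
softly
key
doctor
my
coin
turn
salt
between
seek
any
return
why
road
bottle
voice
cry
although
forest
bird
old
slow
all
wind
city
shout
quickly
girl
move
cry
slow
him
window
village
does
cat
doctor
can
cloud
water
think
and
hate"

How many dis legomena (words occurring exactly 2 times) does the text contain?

Frequencies: doctor:2, cry:2, slow:2, since:1, fast:1, bag:1, are:1, softly:1, key:1, my:1, coin:1, turn:1, salt:1, between:1, seek:1, any:1, return:1, why:1, road:1, bottle:1, … (23 more, each freq 1)
Words with frequency 2: cry, doctor, slow

3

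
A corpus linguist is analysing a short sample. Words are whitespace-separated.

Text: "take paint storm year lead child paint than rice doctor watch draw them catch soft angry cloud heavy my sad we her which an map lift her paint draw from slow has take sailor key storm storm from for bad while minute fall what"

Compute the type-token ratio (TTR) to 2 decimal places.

0.82

N = 44 tokens, V = 36 types.
TTR = V / N = 36 / 44 = 0.82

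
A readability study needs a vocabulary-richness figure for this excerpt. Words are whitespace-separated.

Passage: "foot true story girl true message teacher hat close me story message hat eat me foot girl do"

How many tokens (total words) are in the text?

18

Tokens: foot, true, story, girl, true, message, teacher, hat, close, me, story, message, hat, eat, me, foot, girl, do
N = 18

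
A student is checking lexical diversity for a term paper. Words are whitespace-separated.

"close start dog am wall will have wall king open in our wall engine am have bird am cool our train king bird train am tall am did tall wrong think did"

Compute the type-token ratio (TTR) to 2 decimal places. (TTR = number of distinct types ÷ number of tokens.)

0.59

N = 32 tokens, V = 19 types.
TTR = V / N = 19 / 32 = 0.59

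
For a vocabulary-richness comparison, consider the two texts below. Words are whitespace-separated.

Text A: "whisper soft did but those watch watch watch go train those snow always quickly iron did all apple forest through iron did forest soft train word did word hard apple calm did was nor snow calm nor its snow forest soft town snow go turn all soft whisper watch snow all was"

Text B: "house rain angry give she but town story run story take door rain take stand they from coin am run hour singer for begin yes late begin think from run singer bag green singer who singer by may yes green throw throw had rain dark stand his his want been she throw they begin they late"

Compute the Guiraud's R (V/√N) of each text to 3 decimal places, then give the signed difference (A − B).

A: V=24, N=52, R=3.328
B: V=34, N=56, R=4.543
Difference = 3.328 − 4.543 = -1.215

-1.215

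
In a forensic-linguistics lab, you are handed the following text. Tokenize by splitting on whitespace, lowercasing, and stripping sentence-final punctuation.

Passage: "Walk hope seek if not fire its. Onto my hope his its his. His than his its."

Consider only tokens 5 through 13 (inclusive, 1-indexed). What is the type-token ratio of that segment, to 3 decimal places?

Segment tokens 5–13: not, fire, its, onto, my, hope, his, its, his
Segment N = 9, segment V = 7.
TTR = 7 / 9 = 0.778

0.778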